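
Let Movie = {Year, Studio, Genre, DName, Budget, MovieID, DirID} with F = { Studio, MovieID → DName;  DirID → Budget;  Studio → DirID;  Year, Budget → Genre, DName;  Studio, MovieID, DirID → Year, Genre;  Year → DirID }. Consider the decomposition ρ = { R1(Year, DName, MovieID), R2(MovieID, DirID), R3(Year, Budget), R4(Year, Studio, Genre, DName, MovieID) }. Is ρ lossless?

No

Chase test. Columns are Year, Studio, Genre, DName, Budget, MovieID, DirID; row i has aⱼ where attribute j ∈ Ri, else bᵢⱼ.
Initial tableau (one row per fragment):
  row 1: a1 b12 b13 a4 b15 a6 b17
  row 2: b21 b22 b23 b24 b25 a6 a7
  row 3: a1 b32 b33 b34 a5 b36 b37
  row 4: a1 a2 a3 a4 b45 a6 b47
Rows 1 and 3 agree on Year; apply Year→DirID and equate their DirID entries.
Rows 1 and 4 agree on Year; apply Year→DirID and equate their DirID entries.
Rows 1 and 3 agree on DirID; apply DirID→Budget and equate their Budget entries.
Rows 1 and 4 agree on DirID; apply DirID→Budget and equate their Budget entries.
Rows 1 and 3 agree on Year, Budget; apply Year, Budget→Genre, DName and equate their Genre, DName entries.
Rows 1 and 4 agree on Year, Budget; apply Year, Budget→Genre, DName and equate their Genre, DName entries.
No row becomes fully distinguished — the join is lossy.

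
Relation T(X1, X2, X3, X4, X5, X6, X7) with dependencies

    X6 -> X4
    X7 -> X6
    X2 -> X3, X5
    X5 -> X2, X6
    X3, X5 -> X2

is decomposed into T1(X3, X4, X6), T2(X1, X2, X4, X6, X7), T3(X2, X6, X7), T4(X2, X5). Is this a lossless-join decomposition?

No

Chase test. Columns are X1, X2, X3, X4, X5, X6, X7; row i has aⱼ where attribute j ∈ Ti, else bᵢⱼ.
Initial tableau (one row per fragment):
  row 1: b11 b12 a3 a4 b15 a6 b17
  row 2: a1 a2 b23 a4 b25 a6 a7
  row 3: b31 a2 b33 b34 b35 a6 a7
  row 4: b41 a2 b43 b44 a5 b46 b47
Rows 1 and 3 agree on X6; apply X6→X4 and equate their X4 entries.
Rows 2 and 3 agree on X2; apply X2→X3, X5 and equate their X3, X5 entries.
Rows 2 and 4 agree on X2; apply X2→X3, X5 and equate their X3, X5 entries.
Rows 2 and 4 agree on X5; apply X5→X2, X6 and equate their X2, X6 entries.
Rows 1 and 4 agree on X6; apply X6→X4 and equate their X4 entries.
No row becomes fully distinguished — the join is lossy.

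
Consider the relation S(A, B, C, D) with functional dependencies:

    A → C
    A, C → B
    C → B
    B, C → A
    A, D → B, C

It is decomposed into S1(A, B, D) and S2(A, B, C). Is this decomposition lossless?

Common attributes: S1 ∩ S2 = {A, B}.
Closure of {A, B}: A → C applies, adding C. So (A, B)⁺ = {A, B, C}.
This closure contains every attribute of S2, so S1 ∩ S2 → S2. The join is lossless.

Yes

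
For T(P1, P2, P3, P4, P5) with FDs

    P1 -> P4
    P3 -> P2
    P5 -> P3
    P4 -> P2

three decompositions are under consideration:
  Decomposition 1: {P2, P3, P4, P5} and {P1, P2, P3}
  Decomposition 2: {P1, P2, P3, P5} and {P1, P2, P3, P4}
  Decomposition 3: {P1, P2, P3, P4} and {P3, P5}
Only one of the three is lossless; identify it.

Decomposition 2

Decomposition 1: common = {P2, P3}, closure = {P2, P3} → lossy.
Decomposition 2: common = {P1, P2, P3}, closure = {P1, P2, P3, P4} → lossless.
Decomposition 3: common = {P3}, closure = {P2, P3} → lossy.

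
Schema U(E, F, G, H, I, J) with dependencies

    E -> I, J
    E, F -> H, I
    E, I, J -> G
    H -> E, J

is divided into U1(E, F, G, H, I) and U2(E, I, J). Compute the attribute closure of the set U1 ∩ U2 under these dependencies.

U1 ∩ U2 = {E, I}.
E → I, J applies, adding J
E, I, J → G applies, adding G
Closure: {E, G, I, J}.

E, G, I, J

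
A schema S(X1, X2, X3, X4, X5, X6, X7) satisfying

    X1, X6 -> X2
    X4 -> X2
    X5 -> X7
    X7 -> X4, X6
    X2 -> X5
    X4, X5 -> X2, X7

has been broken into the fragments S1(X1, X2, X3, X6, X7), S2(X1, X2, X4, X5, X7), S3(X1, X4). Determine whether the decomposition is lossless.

Yes

Chase test. Columns are X1, X2, X3, X4, X5, X6, X7; row i has aⱼ where attribute j ∈ Si, else bᵢⱼ.
Initial tableau (one row per fragment):
  row 1: a1 a2 a3 b14 b15 a6 a7
  row 2: a1 a2 b23 a4 a5 b26 a7
  row 3: a1 b32 b33 a4 b35 b36 b37
Rows 2 and 3 agree on X4; apply X4→X2 and equate their X2 entries.
Rows 1 and 2 agree on X7; apply X7→X4, X6 and equate their X4, X6 entries.
Rows 1 and 2 agree on X2; apply X2→X5 and equate their X5 entries.
Rows 1 and 3 agree on X2; apply X2→X5 and equate their X5 entries.
Rows 1 and 3 agree on X4, X5; apply X4, X5→X2, X7 and equate their X2, X7 entries.
Rows 1 and 3 agree on X7; apply X7→X4, X6 and equate their X4, X6 entries.
Row 1 is now all distinguished symbols — the join is lossless.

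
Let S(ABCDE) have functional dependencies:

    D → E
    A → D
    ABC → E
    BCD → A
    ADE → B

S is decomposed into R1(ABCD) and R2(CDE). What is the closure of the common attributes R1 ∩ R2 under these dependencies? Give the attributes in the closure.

R1 ∩ R2 = {CD}.
D → E applies, adding E
Closure: {CDE}.

CDE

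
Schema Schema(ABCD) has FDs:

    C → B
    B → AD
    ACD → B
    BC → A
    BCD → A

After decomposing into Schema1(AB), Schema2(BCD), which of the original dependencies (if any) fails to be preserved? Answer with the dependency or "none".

C → B lies within Schema2.
B → AD: restricted closure across fragments reaches AD.
ACD → B: restricted closure across fragments reaches B.
BC → A: restricted closure across fragments reaches A.
BCD → A: restricted closure across fragments reaches A.
Every dependency is enforceable on the fragments, so the decomposition is dependency-preserving.

none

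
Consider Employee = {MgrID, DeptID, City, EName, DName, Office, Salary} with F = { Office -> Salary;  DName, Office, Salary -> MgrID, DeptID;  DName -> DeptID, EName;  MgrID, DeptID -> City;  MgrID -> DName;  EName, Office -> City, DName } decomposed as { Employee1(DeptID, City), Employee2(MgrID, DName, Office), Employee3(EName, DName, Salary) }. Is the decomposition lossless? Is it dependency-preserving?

lossy and not dependency-preserving

Lossless test (chase): Rows 2 and 3 agree on DName; apply DName→DeptID, EName and equate their DeptID, EName entries. No row becomes fully distinguished — the join is lossy.
Dependency preservation: the restricted closure of {Office} across the fragments never reaches {Salary}, so Office → Salary cannot be enforced without a join — not preserved.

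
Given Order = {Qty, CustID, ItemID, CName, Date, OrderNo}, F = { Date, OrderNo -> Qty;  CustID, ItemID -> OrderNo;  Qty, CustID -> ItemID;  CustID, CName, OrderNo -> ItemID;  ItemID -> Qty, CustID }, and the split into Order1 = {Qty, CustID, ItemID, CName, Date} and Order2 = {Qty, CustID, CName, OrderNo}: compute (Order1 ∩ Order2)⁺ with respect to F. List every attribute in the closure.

Qty, CustID, ItemID, CName, OrderNo

Order1 ∩ Order2 = {Qty, CustID, CName}.
Qty, CustID → ItemID applies, adding ItemID
CustID, ItemID → OrderNo applies, adding OrderNo
Closure: {Qty, CustID, ItemID, CName, OrderNo}.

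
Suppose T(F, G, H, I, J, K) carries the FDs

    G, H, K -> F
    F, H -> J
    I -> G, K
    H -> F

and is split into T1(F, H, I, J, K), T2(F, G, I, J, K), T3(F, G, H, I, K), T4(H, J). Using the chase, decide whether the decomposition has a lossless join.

Yes

Chase test. Columns are F, G, H, I, J, K; row i has aⱼ where attribute j ∈ Ti, else bᵢⱼ.
Initial tableau (one row per fragment):
  row 1: a1 b12 a3 a4 a5 a6
  row 2: a1 a2 b23 a4 a5 a6
  row 3: a1 a2 a3 a4 b35 a6
  row 4: b41 b42 a3 b44 a5 b46
Rows 1 and 3 agree on F, H; apply F, H→J and equate their J entries.
Rows 1 and 2 agree on I; apply I→G, K and equate their G, K entries.
Rows 1 and 4 agree on H; apply H→F and equate their F entries.
Row 1 is now all distinguished symbols — the join is lossless.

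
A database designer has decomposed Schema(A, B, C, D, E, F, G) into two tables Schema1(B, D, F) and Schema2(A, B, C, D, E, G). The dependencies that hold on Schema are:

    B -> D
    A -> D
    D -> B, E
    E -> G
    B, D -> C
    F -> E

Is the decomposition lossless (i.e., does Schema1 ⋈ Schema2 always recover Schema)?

Common attributes: Schema1 ∩ Schema2 = {B, D}.
Closure of {B, D}: D → B, E applies, adding E; E → G applies, adding G; B, D → C applies, adding C. So (B, D)⁺ = {B, C, D, E, G}.
The closure contains neither all of Schema1 = {B, D, F} nor all of Schema2 = {A, B, C, D, E, G}, so the common attributes are not a superkey of either fragment. The join is lossy.

No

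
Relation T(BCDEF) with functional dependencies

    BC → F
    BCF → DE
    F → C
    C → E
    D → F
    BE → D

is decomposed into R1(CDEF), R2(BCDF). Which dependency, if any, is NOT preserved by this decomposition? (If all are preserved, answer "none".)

BE → D

Check BE → D: no single fragment contains all of {BDE}, and the restricted closure of {BE} across the fragments never reaches {D}.
BC → F is preserved.
BCF → DE is preserved.
F → C is preserved.
C → E is preserved.
D → F is preserved.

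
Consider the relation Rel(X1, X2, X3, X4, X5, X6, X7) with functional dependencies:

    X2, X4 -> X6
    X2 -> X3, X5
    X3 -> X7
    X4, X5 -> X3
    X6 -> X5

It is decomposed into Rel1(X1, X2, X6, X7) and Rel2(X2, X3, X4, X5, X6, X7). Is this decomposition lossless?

Common attributes: Rel1 ∩ Rel2 = {X2, X6, X7}.
Closure of {X2, X6, X7}: X2 → X3, X5 applies, adding X3, X5. So (X2, X6, X7)⁺ = {X2, X3, X5, X6, X7}.
The closure contains neither all of Rel1 = {X1, X2, X6, X7} nor all of Rel2 = {X2, X3, X4, X5, X6, X7}, so the common attributes are not a superkey of either fragment. The join is lossy.

No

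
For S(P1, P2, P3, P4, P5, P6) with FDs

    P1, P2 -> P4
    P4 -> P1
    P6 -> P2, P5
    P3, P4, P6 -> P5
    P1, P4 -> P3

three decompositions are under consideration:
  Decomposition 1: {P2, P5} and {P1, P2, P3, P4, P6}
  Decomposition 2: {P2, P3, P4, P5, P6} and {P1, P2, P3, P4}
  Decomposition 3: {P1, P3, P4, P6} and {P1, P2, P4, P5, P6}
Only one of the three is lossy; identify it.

Decomposition 1

Decomposition 1: common = {P2}, closure = {P2} → lossy.
Decomposition 2: common = {P2, P3, P4}, closure = {P1, P2, P3, P4} → lossless.
Decomposition 3: common = {P1, P4, P6}, closure = {P1, P2, P3, P4, P5, P6} → lossless.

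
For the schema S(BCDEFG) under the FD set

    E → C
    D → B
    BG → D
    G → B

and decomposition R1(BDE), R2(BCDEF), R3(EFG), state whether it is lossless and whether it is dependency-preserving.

Lossless test (chase): Rows 1 and 2 agree on E; apply E→C and equate their C entries. Rows 1 and 3 agree on E; apply E→C and equate their C entries. No row becomes fully distinguished — the join is lossy.
Dependency preservation: the restricted closure of {BG} across the fragments never reaches {D}, so BG → D cannot be enforced without a join — not preserved.

lossy and not dependency-preserving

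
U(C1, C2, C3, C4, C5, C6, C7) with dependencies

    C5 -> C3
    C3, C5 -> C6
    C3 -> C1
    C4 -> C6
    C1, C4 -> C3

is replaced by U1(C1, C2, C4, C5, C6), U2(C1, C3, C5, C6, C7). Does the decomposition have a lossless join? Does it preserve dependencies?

lossy and not dependency-preserving

Lossless test: (C1, C5, C6)⁺ = {C1, C3, C5, C6}, which is a superkey of neither fragment — lossy.
Dependency preservation: the restricted closure of {C1, C4} across the fragments never reaches {C3}, so C1, C4 → C3 cannot be enforced without a join — not preserved.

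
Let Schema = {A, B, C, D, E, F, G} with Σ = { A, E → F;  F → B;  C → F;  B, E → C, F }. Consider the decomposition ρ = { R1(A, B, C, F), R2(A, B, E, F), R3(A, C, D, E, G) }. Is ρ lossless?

Chase test. Columns are A, B, C, D, E, F, G; row i has aⱼ where attribute j ∈ Ri, else bᵢⱼ.
Initial tableau (one row per fragment):
  row 1: a1 a2 a3 b14 b15 a6 b17
  row 2: a1 a2 b23 b24 a5 a6 b27
  row 3: a1 b32 a3 a4 a5 b36 a7
Rows 2 and 3 agree on A, E; apply A, E→F and equate their F entries.
Rows 1 and 3 agree on F; apply F→B and equate their B entries.
Rows 2 and 3 agree on B, E; apply B, E→C, F and equate their C, F entries.
Row 3 is now all distinguished symbols — the join is lossless.

Yes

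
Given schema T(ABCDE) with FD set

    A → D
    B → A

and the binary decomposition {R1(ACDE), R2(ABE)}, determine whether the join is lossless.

No

Common attributes: R1 ∩ R2 = {AE}.
Closure of {AE}: A → D applies, adding D. So (AE)⁺ = {ADE}.
The closure contains neither all of R1 = {ACDE} nor all of R2 = {ABE}, so the common attributes are not a superkey of either fragment. The join is lossy.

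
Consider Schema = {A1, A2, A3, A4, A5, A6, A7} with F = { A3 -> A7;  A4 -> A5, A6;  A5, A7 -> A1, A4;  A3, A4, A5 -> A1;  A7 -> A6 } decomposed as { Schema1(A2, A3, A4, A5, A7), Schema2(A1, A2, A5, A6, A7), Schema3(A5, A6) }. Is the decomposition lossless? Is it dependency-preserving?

lossless but not dependency-preserving

Lossless test (chase): Rows 1 and 2 agree on A5, A7; apply A5, A7→A1, A4 and equate their A1, A4 entries. Rows 1 and 2 agree on A7; apply A7→A6 and equate their A6 entries. Row 1 is now all distinguished symbols — the join is lossless.
Dependency preservation: the restricted closure of {A4} across the fragments never reaches {A5, A6}, so A4 → A5, A6 cannot be enforced without a join — not preserved.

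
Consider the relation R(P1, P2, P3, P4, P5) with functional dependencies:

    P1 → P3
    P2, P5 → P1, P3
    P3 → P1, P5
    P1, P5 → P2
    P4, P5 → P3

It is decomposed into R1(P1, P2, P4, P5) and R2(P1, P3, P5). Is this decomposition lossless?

Common attributes: R1 ∩ R2 = {P1, P5}.
Closure of {P1, P5}: P1 → P3 applies, adding P3; P1, P5 → P2 applies, adding P2. So (P1, P5)⁺ = {P1, P2, P3, P5}.
This closure contains every attribute of R2, so R1 ∩ R2 → R2. The join is lossless.

Yes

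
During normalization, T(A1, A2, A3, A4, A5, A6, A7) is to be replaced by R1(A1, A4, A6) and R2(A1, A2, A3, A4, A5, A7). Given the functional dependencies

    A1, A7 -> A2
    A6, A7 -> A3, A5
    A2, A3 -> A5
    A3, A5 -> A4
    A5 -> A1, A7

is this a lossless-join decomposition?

Common attributes: R1 ∩ R2 = {A1, A4}.
No dependency enlarges {A1, A4}, so (A1, A4)⁺ = {A1, A4}.
The closure contains neither all of R1 = {A1, A4, A6} nor all of R2 = {A1, A2, A3, A4, A5, A7}, so the common attributes are not a superkey of either fragment. The join is lossy.

No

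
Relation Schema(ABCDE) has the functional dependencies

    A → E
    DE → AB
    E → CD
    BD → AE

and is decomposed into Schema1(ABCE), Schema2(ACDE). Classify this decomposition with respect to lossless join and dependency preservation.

lossless but not dependency-preserving

Lossless test: (ACE)⁺ = {ABCDE}, which contains all of one fragment — lossless.
Dependency preservation: the restricted closure of {BD} across the fragments never reaches {AE}, so BD → AE cannot be enforced without a join — not preserved.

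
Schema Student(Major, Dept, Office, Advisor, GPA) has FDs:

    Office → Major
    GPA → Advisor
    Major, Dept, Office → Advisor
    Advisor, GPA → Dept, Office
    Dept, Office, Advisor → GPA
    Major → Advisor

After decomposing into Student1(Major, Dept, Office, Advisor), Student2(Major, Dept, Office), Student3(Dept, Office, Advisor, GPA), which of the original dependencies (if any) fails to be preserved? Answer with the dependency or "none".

Office → Major lies within Student1.
GPA → Advisor lies within Student3.
Major, Dept, Office → Advisor lies within Student1.
Advisor, GPA → Dept, Office lies within Student3.
Dept, Office, Advisor → GPA lies within Student3.
Major → Advisor lies within Student1.
Every dependency is enforceable on the fragments, so the decomposition is dependency-preserving.

none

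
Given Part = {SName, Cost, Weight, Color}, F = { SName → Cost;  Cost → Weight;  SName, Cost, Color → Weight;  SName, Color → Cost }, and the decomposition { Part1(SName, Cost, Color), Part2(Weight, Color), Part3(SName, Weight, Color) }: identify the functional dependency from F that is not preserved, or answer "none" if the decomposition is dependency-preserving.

Cost → Weight

Check Cost → Weight: no single fragment contains all of {Cost, Weight}, and the restricted closure of {Cost} across the fragments never reaches {Weight}.
SName → Cost is preserved.
SName, Cost, Color → Weight is preserved.
SName, Color → Cost is preserved.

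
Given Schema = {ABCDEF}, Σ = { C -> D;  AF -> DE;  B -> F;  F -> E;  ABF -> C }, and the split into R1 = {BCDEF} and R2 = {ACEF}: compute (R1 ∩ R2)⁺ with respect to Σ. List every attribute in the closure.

CDEF

R1 ∩ R2 = {CEF}.
C → D applies, adding D
Closure: {CDEF}.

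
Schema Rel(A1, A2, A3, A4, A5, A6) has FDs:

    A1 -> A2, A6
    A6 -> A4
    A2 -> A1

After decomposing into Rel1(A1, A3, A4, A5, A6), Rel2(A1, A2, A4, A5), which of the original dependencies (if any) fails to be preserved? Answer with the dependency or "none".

A1 → A2, A6: restricted closure across fragments reaches A2, A6.
A6 → A4 lies within Rel1.
A2 → A1 lies within Rel2.
Every dependency is enforceable on the fragments, so the decomposition is dependency-preserving.

none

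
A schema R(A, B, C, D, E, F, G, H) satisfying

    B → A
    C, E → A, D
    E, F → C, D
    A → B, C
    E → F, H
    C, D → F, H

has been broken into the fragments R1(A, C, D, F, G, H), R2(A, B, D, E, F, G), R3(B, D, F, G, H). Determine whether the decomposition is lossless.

Yes

Chase test. Columns are A, B, C, D, E, F, G, H; row i has aⱼ where attribute j ∈ Ri, else bᵢⱼ.
Initial tableau (one row per fragment):
  row 1: a1 b12 a3 a4 b15 a6 a7 a8
  row 2: a1 a2 b23 a4 a5 a6 a7 b28
  row 3: b31 a2 b33 a4 b35 a6 a7 a8
Rows 2 and 3 agree on B; apply B→A and equate their A entries.
Rows 1 and 2 agree on A; apply A→B, C and equate their B, C entries.
Rows 1 and 3 agree on A; apply A→B, C and equate their B, C entries.
Rows 1 and 2 agree on C, D; apply C, D→F, H and equate their F, H entries.
Row 2 is now all distinguished symbols — the join is lossless.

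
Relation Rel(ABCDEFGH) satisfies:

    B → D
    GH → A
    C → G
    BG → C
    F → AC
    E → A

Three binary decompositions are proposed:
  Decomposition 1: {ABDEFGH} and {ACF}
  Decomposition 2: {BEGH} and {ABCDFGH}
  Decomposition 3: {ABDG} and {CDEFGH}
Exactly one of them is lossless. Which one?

Decomposition 1: common = {AF}, closure = {ACFG} → lossless.
Decomposition 2: common = {BGH}, closure = {ABCDGH} → lossy.
Decomposition 3: common = {DG}, closure = {DG} → lossy.

Decomposition 1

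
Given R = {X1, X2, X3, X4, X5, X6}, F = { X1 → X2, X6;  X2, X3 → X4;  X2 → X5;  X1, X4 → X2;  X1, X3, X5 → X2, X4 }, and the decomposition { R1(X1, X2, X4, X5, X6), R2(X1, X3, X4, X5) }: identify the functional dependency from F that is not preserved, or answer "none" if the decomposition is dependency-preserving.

Check X2, X3 → X4: no single fragment contains all of {X2, X3, X4}, and the restricted closure of {X2, X3} across the fragments never reaches {X4}.
X1 → X2, X6 is preserved.
X2 → X5 is preserved.
X1, X4 → X2 is preserved.
X1, X3, X5 → X2, X4 is preserved.

X2, X3 → X4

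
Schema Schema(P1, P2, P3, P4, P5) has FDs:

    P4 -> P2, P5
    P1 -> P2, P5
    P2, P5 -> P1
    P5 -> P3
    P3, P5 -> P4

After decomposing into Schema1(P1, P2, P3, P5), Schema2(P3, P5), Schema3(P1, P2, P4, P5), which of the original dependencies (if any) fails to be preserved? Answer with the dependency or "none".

none

P4 → P2, P5 lies within Schema3.
P1 → P2, P5 lies within Schema1.
P2, P5 → P1 lies within Schema1.
P5 → P3 lies within Schema1.
P3, P5 → P4: restricted closure across fragments reaches P4.
Every dependency is enforceable on the fragments, so the decomposition is dependency-preserving.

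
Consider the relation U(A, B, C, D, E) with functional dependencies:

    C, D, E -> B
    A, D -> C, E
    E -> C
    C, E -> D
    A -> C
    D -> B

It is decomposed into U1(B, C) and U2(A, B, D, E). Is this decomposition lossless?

Common attributes: U1 ∩ U2 = {B}.
No dependency enlarges {B}, so (B)⁺ = {B}.
The closure contains neither all of U1 = {B, C} nor all of U2 = {A, B, D, E}, so the common attributes are not a superkey of either fragment. The join is lossy.

No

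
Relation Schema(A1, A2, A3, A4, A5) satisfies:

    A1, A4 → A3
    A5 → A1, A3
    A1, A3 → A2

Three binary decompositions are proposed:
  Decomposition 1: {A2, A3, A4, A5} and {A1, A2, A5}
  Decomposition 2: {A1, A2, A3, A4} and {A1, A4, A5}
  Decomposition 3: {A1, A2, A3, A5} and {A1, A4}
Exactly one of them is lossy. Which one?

Decomposition 3

Decomposition 1: common = {A2, A5}, closure = {A1, A2, A3, A5} → lossless.
Decomposition 2: common = {A1, A4}, closure = {A1, A2, A3, A4} → lossless.
Decomposition 3: common = {A1}, closure = {A1} → lossy.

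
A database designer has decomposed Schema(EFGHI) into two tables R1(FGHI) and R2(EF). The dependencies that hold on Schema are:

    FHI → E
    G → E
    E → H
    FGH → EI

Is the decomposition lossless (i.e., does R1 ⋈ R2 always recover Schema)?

No

Common attributes: R1 ∩ R2 = {F}.
No dependency enlarges {F}, so (F)⁺ = {F}.
The closure contains neither all of R1 = {FGHI} nor all of R2 = {EF}, so the common attributes are not a superkey of either fragment. The join is lossy.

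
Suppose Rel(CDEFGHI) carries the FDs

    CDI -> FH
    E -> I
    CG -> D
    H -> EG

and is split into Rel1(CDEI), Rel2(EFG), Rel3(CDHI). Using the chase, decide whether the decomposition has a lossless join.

No

Chase test. Columns are CDEFGHI; row i has aⱼ where attribute j ∈ Reli, else bᵢⱼ.
Initial tableau (one row per fragment):
  row 1: a1 a2 a3 b14 b15 b16 a7
  row 2: b21 b22 a3 a4 a5 b26 b27
  row 3: a1 a2 b33 b34 b35 a6 a7
Rows 1 and 3 agree on CDI; apply CDI→FH and equate their FH entries.
Rows 1 and 2 agree on E; apply E→I and equate their I entries.
Rows 1 and 3 agree on H; apply H→EG and equate their EG entries.
No row becomes fully distinguished — the join is lossy.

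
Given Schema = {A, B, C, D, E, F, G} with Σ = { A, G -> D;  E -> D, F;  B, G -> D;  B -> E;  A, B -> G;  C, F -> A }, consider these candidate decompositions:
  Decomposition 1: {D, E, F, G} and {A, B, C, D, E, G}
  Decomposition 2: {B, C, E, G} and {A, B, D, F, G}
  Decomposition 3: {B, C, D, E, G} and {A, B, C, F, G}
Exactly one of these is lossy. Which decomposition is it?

Decomposition 1: common = {D, E, G}, closure = {D, E, F, G} → lossless.
Decomposition 2: common = {B, G}, closure = {B, D, E, F, G} → lossy.
Decomposition 3: common = {B, C, G}, closure = {A, B, C, D, E, F, G} → lossless.

Decomposition 2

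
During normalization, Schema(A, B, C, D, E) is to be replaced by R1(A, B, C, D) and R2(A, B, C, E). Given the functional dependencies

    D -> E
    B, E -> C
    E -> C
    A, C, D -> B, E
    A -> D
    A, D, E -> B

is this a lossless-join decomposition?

Common attributes: R1 ∩ R2 = {A, B, C}.
Closure of {A, B, C}: A → D applies, adding D; D → E applies, adding E. So (A, B, C)⁺ = {A, B, C, D, E}.
This closure contains every attribute of R1, so R1 ∩ R2 → R1. The join is lossless.

Yes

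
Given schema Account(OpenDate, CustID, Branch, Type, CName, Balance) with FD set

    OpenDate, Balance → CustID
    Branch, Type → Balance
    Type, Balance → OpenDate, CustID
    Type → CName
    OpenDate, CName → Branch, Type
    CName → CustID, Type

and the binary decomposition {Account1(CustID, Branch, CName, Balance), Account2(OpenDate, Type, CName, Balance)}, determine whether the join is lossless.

Yes

Common attributes: Account1 ∩ Account2 = {CName, Balance}.
Closure of {CName, Balance}: CName → CustID, Type applies, adding CustID, Type; Type, Balance → OpenDate, CustID applies, adding OpenDate; OpenDate, CName → Branch, Type applies, adding Branch. So (CName, Balance)⁺ = {OpenDate, CustID, Branch, Type, CName, Balance}.
This closure contains every attribute of Account1, so Account1 ∩ Account2 → Account1. The join is lossless.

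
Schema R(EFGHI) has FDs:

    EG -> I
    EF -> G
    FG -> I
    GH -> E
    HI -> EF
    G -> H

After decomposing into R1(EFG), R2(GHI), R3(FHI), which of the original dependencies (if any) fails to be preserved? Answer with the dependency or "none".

EG → I: restricted closure across fragments reaches I.
EF → G lies within R1.
FG → I: restricted closure across fragments reaches I.
GH → E: restricted closure across fragments reaches E.
HI → EF: restricted closure across fragments reaches EF.
G → H lies within R2.
Every dependency is enforceable on the fragments, so the decomposition is dependency-preserving.

none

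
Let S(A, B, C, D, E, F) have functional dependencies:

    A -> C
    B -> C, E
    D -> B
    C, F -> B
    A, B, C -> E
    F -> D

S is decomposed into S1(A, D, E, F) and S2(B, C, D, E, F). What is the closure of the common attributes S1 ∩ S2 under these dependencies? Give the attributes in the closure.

B, C, D, E, F

S1 ∩ S2 = {D, E, F}.
D → B applies, adding B
B → C, E applies, adding C
Closure: {B, C, D, E, F}.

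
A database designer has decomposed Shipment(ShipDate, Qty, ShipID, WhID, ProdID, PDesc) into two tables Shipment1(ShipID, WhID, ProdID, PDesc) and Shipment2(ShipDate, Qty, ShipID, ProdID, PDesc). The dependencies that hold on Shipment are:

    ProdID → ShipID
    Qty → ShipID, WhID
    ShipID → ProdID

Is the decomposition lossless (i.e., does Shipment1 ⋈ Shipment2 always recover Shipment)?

No

Common attributes: Shipment1 ∩ Shipment2 = {ShipID, ProdID, PDesc}.
No dependency enlarges {ShipID, ProdID, PDesc}, so (ShipID, ProdID, PDesc)⁺ = {ShipID, ProdID, PDesc}.
The closure contains neither all of Shipment1 = {ShipID, WhID, ProdID, PDesc} nor all of Shipment2 = {ShipDate, Qty, ShipID, ProdID, PDesc}, so the common attributes are not a superkey of either fragment. The join is lossy.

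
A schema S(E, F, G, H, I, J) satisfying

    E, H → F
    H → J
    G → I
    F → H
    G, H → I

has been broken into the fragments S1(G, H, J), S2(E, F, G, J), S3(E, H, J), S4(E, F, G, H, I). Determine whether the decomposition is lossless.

Yes

Chase test. Columns are E, F, G, H, I, J; row i has aⱼ where attribute j ∈ Si, else bᵢⱼ.
Initial tableau (one row per fragment):
  row 1: b11 b12 a3 a4 b15 a6
  row 2: a1 a2 a3 b24 b25 a6
  row 3: a1 b32 b33 a4 b35 a6
  row 4: a1 a2 a3 a4 a5 b46
Rows 3 and 4 agree on E, H; apply E, H→F and equate their F entries.
Rows 1 and 4 agree on H; apply H→J and equate their J entries.
Rows 1 and 2 agree on G; apply G→I and equate their I entries.
Rows 1 and 4 agree on G; apply G→I and equate their I entries.
Rows 2 and 3 agree on F; apply F→H and equate their H entries.
Row 2 is now all distinguished symbols — the join is lossless.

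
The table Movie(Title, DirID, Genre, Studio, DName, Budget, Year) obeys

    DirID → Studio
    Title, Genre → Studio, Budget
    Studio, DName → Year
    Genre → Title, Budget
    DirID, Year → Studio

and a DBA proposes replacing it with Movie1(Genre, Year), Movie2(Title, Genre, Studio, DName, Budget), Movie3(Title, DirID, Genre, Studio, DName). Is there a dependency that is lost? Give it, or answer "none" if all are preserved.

Studio, DName → Year

Check Studio, DName → Year: no single fragment contains all of {Studio, DName, Year}, and the restricted closure of {Studio, DName} across the fragments never reaches {Year}.
DirID → Studio is preserved.
Title, Genre → Studio, Budget is preserved.
Genre → Title, Budget is preserved.
DirID, Year → Studio is preserved.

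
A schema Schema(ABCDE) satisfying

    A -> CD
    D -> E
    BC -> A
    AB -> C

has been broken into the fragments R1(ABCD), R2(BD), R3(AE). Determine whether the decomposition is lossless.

Yes

Chase test. Columns are ABCDE; row i has aⱼ where attribute j ∈ Ri, else bᵢⱼ.
Initial tableau (one row per fragment):
  row 1: a1 a2 a3 a4 b15
  row 2: b21 a2 b23 a4 b25
  row 3: a1 b32 b33 b34 a5
Rows 1 and 3 agree on A; apply A→CD and equate their CD entries.
Rows 1 and 2 agree on D; apply D→E and equate their E entries.
Rows 1 and 3 agree on D; apply D→E and equate their E entries.
Row 1 is now all distinguished symbols — the join is lossless.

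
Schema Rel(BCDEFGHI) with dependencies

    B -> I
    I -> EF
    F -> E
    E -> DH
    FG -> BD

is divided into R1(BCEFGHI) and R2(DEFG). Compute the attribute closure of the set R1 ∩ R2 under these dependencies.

BDEFGHI

R1 ∩ R2 = {EFG}.
E → DH applies, adding DH
FG → BD applies, adding B
B → I applies, adding I
Closure: {BDEFGHI}.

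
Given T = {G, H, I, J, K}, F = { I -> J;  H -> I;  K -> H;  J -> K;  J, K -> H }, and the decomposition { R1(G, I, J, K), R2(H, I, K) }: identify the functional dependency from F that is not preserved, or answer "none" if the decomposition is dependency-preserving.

I → J lies within R1.
H → I lies within R2.
K → H lies within R2.
J → K lies within R1.
J, K → H: restricted closure across fragments reaches H.
Every dependency is enforceable on the fragments, so the decomposition is dependency-preserving.

none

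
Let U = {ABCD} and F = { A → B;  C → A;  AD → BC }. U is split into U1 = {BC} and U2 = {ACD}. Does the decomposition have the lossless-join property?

Yes

Common attributes: U1 ∩ U2 = {C}.
Closure of {C}: C → A applies, adding A; A → B applies, adding B. So (C)⁺ = {ABC}.
This closure contains every attribute of U1, so U1 ∩ U2 → U1. The join is lossless.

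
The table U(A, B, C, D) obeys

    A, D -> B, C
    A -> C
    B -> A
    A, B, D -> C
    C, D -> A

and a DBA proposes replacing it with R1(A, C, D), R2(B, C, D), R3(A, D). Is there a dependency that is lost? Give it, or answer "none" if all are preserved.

Check B → A: no single fragment contains all of {A, B}, and the restricted closure of {B} across the fragments never reaches {A}.
A, D → B, C is preserved.
A → C is preserved.
A, B, D → C is preserved.
C, D → A is preserved.

B -> A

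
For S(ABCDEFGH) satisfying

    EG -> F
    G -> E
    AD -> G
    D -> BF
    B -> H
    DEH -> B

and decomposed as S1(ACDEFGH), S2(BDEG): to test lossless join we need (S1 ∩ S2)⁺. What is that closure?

S1 ∩ S2 = {DEG}.
EG → F applies, adding F
D → BF applies, adding B
B → H applies, adding H
Closure: {BDEFGH}.

BDEFGH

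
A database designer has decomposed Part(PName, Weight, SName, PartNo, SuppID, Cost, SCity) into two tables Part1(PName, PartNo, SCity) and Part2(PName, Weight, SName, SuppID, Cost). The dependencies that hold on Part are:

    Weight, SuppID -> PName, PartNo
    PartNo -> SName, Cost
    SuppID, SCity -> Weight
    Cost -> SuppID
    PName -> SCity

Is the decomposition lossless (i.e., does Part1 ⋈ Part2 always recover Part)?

No

Common attributes: Part1 ∩ Part2 = {PName}.
Closure of {PName}: PName → SCity applies, adding SCity. So (PName)⁺ = {PName, SCity}.
The closure contains neither all of Part1 = {PName, PartNo, SCity} nor all of Part2 = {PName, Weight, SName, SuppID, Cost}, so the common attributes are not a superkey of either fragment. The join is lossy.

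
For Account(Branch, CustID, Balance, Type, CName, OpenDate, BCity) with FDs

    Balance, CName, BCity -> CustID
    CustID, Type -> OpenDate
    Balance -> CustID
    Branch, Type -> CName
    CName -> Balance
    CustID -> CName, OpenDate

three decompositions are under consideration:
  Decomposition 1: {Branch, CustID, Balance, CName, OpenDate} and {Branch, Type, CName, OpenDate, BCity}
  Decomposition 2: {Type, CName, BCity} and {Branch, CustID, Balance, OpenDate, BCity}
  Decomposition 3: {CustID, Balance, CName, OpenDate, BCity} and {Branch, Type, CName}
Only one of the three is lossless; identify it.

Decomposition 1

Decomposition 1: common = {Branch, CName, OpenDate}, closure = {Branch, CustID, Balance, CName, OpenDate} → lossless.
Decomposition 2: common = {BCity}, closure = {BCity} → lossy.
Decomposition 3: common = {CName}, closure = {CustID, Balance, CName, OpenDate} → lossy.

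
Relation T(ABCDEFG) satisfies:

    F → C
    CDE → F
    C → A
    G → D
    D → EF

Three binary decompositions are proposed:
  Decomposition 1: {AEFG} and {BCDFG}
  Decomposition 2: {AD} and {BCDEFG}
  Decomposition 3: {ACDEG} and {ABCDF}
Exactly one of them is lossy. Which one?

Decomposition 1: common = {FG}, closure = {ACDEFG} → lossless.
Decomposition 2: common = {D}, closure = {ACDEF} → lossless.
Decomposition 3: common = {ACD}, closure = {ACDEF} → lossy.

Decomposition 3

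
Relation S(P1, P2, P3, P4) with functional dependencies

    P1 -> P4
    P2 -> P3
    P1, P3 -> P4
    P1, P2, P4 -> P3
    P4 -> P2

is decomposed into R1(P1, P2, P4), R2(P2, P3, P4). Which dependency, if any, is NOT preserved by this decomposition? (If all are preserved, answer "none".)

none

P1 → P4 lies within R1.
P2 → P3 lies within R2.
P1, P3 → P4: restricted closure across fragments reaches P4.
P1, P2, P4 → P3: restricted closure across fragments reaches P3.
P4 → P2 lies within R1.
Every dependency is enforceable on the fragments, so the decomposition is dependency-preserving.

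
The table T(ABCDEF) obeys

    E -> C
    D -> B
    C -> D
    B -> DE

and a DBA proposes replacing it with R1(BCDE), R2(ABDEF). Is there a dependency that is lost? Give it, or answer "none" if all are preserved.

none

E → C lies within R1.
D → B lies within R1.
C → D lies within R1.
B → DE lies within R1.
Every dependency is enforceable on the fragments, so the decomposition is dependency-preserving.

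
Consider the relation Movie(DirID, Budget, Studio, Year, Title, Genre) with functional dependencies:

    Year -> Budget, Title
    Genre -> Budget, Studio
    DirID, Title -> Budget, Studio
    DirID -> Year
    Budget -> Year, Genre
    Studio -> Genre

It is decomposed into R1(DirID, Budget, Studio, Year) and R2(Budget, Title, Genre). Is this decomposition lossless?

Common attributes: R1 ∩ R2 = {Budget}.
Closure of {Budget}: Budget → Year, Genre applies, adding Year, Genre; Year → Budget, Title applies, adding Title; Genre → Budget, Studio applies, adding Studio. So (Budget)⁺ = {Budget, Studio, Year, Title, Genre}.
This closure contains every attribute of R2, so R1 ∩ R2 → R2. The join is lossless.

Yes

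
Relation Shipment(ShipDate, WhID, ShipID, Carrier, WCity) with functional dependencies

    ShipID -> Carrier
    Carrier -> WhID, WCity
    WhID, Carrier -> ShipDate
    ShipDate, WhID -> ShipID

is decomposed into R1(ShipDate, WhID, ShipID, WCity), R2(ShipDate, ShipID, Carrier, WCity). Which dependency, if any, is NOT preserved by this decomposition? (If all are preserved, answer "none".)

ShipID → Carrier lies within R2.
Carrier → WhID, WCity: restricted closure across fragments reaches WhID, WCity.
WhID, Carrier → ShipDate: restricted closure across fragments reaches ShipDate.
ShipDate, WhID → ShipID lies within R1.
Every dependency is enforceable on the fragments, so the decomposition is dependency-preserving.

none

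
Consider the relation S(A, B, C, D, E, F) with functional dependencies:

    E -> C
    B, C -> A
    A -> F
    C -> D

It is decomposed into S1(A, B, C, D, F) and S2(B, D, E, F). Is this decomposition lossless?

Common attributes: S1 ∩ S2 = {B, D, F}.
No dependency enlarges {B, D, F}, so (B, D, F)⁺ = {B, D, F}.
The closure contains neither all of S1 = {A, B, C, D, F} nor all of S2 = {B, D, E, F}, so the common attributes are not a superkey of either fragment. The join is lossy.

No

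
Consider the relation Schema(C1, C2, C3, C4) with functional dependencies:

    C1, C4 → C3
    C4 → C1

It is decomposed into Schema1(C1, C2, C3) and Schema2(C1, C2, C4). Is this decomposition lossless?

Common attributes: Schema1 ∩ Schema2 = {C1, C2}.
No dependency enlarges {C1, C2}, so (C1, C2)⁺ = {C1, C2}.
The closure contains neither all of Schema1 = {C1, C2, C3} nor all of Schema2 = {C1, C2, C4}, so the common attributes are not a superkey of either fragment. The join is lossy.

No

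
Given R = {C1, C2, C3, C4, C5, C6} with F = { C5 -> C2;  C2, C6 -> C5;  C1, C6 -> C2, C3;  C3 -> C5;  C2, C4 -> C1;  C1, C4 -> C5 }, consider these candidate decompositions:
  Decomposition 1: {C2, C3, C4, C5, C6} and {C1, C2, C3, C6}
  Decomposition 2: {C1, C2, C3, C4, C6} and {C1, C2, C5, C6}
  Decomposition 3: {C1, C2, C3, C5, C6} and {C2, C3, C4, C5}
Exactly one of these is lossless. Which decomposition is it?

Decomposition 2

Decomposition 1: common = {C2, C3, C6}, closure = {C2, C3, C5, C6} → lossy.
Decomposition 2: common = {C1, C2, C6}, closure = {C1, C2, C3, C5, C6} → lossless.
Decomposition 3: common = {C2, C3, C5}, closure = {C2, C3, C5} → lossy.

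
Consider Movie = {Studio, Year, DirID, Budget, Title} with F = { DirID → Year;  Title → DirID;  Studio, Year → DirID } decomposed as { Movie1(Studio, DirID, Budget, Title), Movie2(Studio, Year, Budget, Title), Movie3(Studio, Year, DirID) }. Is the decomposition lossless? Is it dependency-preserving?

lossless and dependency-preserving

Lossless test (chase): Rows 1 and 3 agree on DirID; apply DirID→Year and equate their Year entries. Rows 1 and 2 agree on Title; apply Title→DirID and equate their DirID entries. Row 1 is now all distinguished symbols — the join is lossless.
Dependency preservation: every FD's attributes lie within a single fragment, so each can be enforced locally — preserved.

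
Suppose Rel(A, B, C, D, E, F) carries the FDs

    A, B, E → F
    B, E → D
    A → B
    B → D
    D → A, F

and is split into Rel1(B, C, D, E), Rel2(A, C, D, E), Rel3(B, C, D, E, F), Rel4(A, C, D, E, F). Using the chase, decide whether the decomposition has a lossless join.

Yes

Chase test. Columns are A, B, C, D, E, F; row i has aⱼ where attribute j ∈ Reli, else bᵢⱼ.
Initial tableau (one row per fragment):
  row 1: b11 a2 a3 a4 a5 b16
  row 2: a1 b22 a3 a4 a5 b26
  row 3: b31 a2 a3 a4 a5 a6
  row 4: a1 b42 a3 a4 a5 a6
Rows 2 and 4 agree on A; apply A→B and equate their B entries.
Rows 1 and 2 agree on D; apply D→A, F and equate their A, F entries.
Rows 1 and 3 agree on D; apply D→A, F and equate their A, F entries.
Rows 1 and 2 agree on A; apply A→B and equate their B entries.
Row 1 is now all distinguished symbols — the join is lossless.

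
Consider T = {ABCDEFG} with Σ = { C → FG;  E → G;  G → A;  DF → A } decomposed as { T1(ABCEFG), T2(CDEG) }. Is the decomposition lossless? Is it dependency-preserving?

lossy and not dependency-preserving

Lossless test: (CEG)⁺ = {ACEFG}, which is a superkey of neither fragment — lossy.
Dependency preservation: the restricted closure of {DF} across the fragments never reaches {A}, so DF → A cannot be enforced without a join — not preserved.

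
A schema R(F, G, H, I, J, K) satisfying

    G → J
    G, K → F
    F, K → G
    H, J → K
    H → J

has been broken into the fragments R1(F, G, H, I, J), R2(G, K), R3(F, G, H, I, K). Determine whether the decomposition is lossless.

Yes

Chase test. Columns are F, G, H, I, J, K; row i has aⱼ where attribute j ∈ Ri, else bᵢⱼ.
Initial tableau (one row per fragment):
  row 1: a1 a2 a3 a4 a5 b16
  row 2: b21 a2 b23 b24 b25 a6
  row 3: a1 a2 a3 a4 b35 a6
Rows 1 and 2 agree on G; apply G→J and equate their J entries.
Rows 1 and 3 agree on G; apply G→J and equate their J entries.
Rows 2 and 3 agree on G, K; apply G, K→F and equate their F entries.
Rows 1 and 3 agree on H, J; apply H, J→K and equate their K entries.
Row 1 is now all distinguished symbols — the join is lossless.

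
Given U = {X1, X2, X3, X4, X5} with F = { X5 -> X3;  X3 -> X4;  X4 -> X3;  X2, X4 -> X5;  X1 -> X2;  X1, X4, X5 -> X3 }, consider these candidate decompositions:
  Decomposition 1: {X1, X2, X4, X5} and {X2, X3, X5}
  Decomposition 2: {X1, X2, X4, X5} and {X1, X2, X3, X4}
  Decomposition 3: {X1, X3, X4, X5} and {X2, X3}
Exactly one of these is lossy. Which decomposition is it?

Decomposition 3

Decomposition 1: common = {X2, X5}, closure = {X2, X3, X4, X5} → lossless.
Decomposition 2: common = {X1, X2, X4}, closure = {X1, X2, X3, X4, X5} → lossless.
Decomposition 3: common = {X3}, closure = {X3, X4} → lossy.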